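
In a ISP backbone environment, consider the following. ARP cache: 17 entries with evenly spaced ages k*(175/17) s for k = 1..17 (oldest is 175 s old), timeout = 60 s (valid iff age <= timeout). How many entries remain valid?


Ages are k * 175/17 s for k = 1..17 (spacing = 10.2941 s).
Entry k is valid iff k * 175/17 <= 60 iff k <= 17 * 60 / 175 = 5.8286
n_valid = floor(5.8286) = 5
(n_stale = 17 - 5 = 12)

5


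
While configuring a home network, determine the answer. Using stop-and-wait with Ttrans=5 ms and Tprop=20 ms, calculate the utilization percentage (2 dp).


Given: Ttrans = 5 ms, Tprop = 20 ms
RTT = 2 * Tprop = 2 * 20 = 40 ms
U = Ttrans / (Ttrans + RTT)
U = 5 / (5 + 40)
U = 5 / 45 = 0.111111
U% = 11.11%

11.11


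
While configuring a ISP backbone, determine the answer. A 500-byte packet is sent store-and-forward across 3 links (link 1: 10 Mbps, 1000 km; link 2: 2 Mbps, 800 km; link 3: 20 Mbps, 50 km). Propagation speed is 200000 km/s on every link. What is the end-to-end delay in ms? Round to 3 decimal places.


Packet = 500 bytes = 4000 bits. Store-and-forward: sum (t_trans + t_prop) per link.
Link 1: t_trans = 4000/(10*10^6) s = 0.4000 ms; t_prop = 1000/200000 s = 5.0000 ms; subtotal = 5.4000 ms
Link 2: t_trans = 4000/(2*10^6) s = 2.0000 ms; t_prop = 800/200000 s = 4.0000 ms; subtotal = 6.0000 ms
Link 3: t_trans = 4000/(20*10^6) s = 0.2000 ms; t_prop = 50/200000 s = 0.2500 ms; subtotal = 0.4500 ms
End-to-end = 5.4000 + 6.0000 + 0.4500 = 11.8500 ms -> 11.850 ms (3 dp)

11.850


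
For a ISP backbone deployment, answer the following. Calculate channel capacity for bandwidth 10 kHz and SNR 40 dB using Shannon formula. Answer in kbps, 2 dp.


Given: B = 10 kHz, SNR = 40 dB
SNR linear = 10^(40/10) = 10000
1 + SNR = 10001
log2(10001) = 13.2878566418
C = 10 * 1000 * 13.2878566418 = 132878.5664 bps
C = 132.878566 kbps -> 132.88 kbps (2 dp)

132.88


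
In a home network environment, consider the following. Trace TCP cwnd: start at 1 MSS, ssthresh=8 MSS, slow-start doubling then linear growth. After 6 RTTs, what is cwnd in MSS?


RTT 0: cwnd = 1 MSS (initial)
RTT 1: cwnd = 2 MSS (slow start, doubled)
RTT 2: cwnd = 4 MSS (slow start, doubled)
RTT 3: cwnd = 8 MSS (slow start, doubled)
RTT 4: cwnd = 9 MSS (congestion avoidance, +1)
RTT 5: cwnd = 10 MSS (congestion avoidance, +1)
RTT 6: cwnd = 11 MSS (congestion avoidance, +1)

11


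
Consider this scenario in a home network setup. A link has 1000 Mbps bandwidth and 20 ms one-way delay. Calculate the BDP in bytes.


Given: bandwidth = 1000 Mbps, delay = 20 ms
BDP in bits = 1000 * 10^6 * 20 / 1000
BDP in bits = 20000000
BDP in bytes = 20000000 / 8 = 2500000

2500000


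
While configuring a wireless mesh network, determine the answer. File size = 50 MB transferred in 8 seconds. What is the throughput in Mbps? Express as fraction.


Given: file = 50 MB, time = 8 s
File in Mb = 50 * 8 = 400 Mb
Throughput = 400 / 8 Mbps
Throughput = 50 Mbps

50


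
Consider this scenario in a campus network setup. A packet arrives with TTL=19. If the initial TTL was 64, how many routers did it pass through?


Given: initial TTL = 64, received TTL = 19
Hops = initial TTL - received TTL
Hops = 64 - 19 = 45

45


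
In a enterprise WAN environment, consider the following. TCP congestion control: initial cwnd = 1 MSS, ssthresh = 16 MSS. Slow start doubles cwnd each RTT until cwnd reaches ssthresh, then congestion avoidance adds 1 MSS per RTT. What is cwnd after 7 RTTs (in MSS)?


RTT 0: cwnd = 1 MSS (initial)
RTT 1: cwnd = 2 MSS (slow start, doubled)
RTT 2: cwnd = 4 MSS (slow start, doubled)
RTT 3: cwnd = 8 MSS (slow start, doubled)
RTT 4: cwnd = 16 MSS (slow start, doubled)
RTT 5: cwnd = 17 MSS (congestion avoidance, +1)
RTT 6: cwnd = 18 MSS (congestion avoidance, +1)
RTT 7: cwnd = 19 MSS (congestion avoidance, +1)

19


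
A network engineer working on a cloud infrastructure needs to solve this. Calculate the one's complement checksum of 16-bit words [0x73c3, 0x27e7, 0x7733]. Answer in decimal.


Given words: [0x73c3, 0x27e7, 0x7733]
Step 1: Sum all words
Raw sum = 29635 + 10215 + 30515 = 70365
Step 2: Fold carry: (4829 + 1) = 4830
One's complement = ~4830 & 0xFFFF = 60705

60705


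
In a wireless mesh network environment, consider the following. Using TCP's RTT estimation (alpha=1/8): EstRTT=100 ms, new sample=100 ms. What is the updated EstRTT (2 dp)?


Given: EstRTT = 100 ms, SampleRTT = 100 ms, alpha = 1/8
New EstRTT = (1 - alpha) * EstRTT + alpha * SampleRTT
(7/8) * 100 = 87.5
(1/8) * 100 = 12.5
New EstRTT = 87.5 + 12.5 = 100 ms -> 100.00 ms (2 dp)

100.00


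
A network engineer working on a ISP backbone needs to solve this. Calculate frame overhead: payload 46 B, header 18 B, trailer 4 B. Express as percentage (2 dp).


Given: payload = 46 B, header = 18 B, trailer = 4 B
Overhead bytes = header + trailer = 18 + 4 = 22
Total frame = payload + overhead = 46 + 22 = 68
Overhead % = 22 / 68 * 100 = 32.3529% -> 32.35% (2 dp)

32.35


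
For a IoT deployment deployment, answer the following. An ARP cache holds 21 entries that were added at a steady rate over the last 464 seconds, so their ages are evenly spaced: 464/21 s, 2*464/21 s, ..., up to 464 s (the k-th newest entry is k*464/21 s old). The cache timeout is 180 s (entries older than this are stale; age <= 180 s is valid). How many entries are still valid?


Ages are k * 464/21 s for k = 1..21 (spacing = 22.0952 s).
Entry k is valid iff k * 464/21 <= 180 iff k <= 21 * 180 / 464 = 8.1466
n_valid = floor(8.1466) = 8
(n_stale = 21 - 8 = 13)

8


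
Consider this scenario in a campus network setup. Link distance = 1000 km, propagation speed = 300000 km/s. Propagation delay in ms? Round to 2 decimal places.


Given: distance = 1000 km, speed = 300000 km/s
Delay = distance / speed = 1000 / 300000 seconds
Delay in ms = 1000 * 1000 / 300000
Delay = 3.3333 ms
Rounded to 2 dp = 3.33 ms

3.33


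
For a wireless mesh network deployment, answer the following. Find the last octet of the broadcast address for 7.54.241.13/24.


Given: IP = 7.54.241.13, prefix = /24
Host bits = 32 - 24 = 8
Network last octet = 13 AND mask = 0
Host part size = 2^8 - 1 = 255
Broadcast last octet = 0 OR 255 = 255

255


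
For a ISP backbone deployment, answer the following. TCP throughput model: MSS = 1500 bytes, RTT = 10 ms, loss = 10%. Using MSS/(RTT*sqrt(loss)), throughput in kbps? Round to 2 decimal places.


Given: MSS = 1500 bytes, RTT = 10 ms, loss = 10%
RTT in seconds = 10 / 1000 = 0.01
Loss rate = 10% = 0.1
sqrt(loss) = sqrt(0.1) = 0.316227766017
Throughput (bytes/s) = 1500 / (0.01 * 0.316227766017) = 474341.6490
Throughput (kbps) = 474341.6490 * 8 / 1000 = 3794.733192 -> 3794.73 kbps (2 dp)

3794.73


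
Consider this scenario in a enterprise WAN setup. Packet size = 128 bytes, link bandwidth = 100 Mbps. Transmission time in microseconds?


Given: packet = 128 bytes, bandwidth = 100 Mbps
Packet in bits = 128 * 8 = 1024 bits
Bandwidth = 100 * 10^6 = 100000000 bps
Time = 1024 / 100000000 seconds
Time in us = 1024 * 10^6 / 100000000 = 10.24

10.24


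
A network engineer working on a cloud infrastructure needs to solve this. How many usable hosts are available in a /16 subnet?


Given: subnet mask /16
Host bits = 32 - 16 = 16
Total addresses = 2^16 = 65536
Usable hosts = 65536 - 2 (network + broadcast) = 65534

65534


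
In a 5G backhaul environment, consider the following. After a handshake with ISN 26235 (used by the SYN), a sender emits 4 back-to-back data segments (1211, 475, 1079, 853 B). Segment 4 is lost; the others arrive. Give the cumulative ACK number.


SYN uses sequence number 26235; first data byte = ISN + 1 = 26236.
Segment 1: SEQ = 26236, len = 1211 B, covers [26236, 27446]
Segment 2: SEQ = 27447, len = 475 B, covers [27447, 27921]
Segment 3: SEQ = 27922, len = 1079 B, covers [27922, 29000]
Segment 4: SEQ = 29001, len = 853 B, covers [29001, 29853] [LOST]
In-order data received: bytes [26236, 29000] (segments 1..3).
Segment 4 missing -> gap begins at byte 29001.
Cumulative ACK = next expected in-order byte = 26236 + 1211 + 475 + 1079 = 29001

29001


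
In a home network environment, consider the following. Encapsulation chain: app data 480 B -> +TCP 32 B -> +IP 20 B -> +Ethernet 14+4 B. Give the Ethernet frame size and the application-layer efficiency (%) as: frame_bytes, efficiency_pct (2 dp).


TCP segment = 480 + 32 = 512 B
IP packet = 512 + 20 = 532 B
Ethernet frame = 532 + 14 + 4 = 550 B
Efficiency = app / frame = 480 / 550 = 0.872727 = 87.2727% -> 87.27% (2 dp)

550, 87.27


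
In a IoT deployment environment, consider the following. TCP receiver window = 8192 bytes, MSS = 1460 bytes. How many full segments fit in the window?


Given: RWND = 8192 bytes, MSS = 1460 bytes
Full segments = floor(RWND / MSS)
Full segments = floor(8192 / 1460)
Full segments = floor(5.611) = 5

5


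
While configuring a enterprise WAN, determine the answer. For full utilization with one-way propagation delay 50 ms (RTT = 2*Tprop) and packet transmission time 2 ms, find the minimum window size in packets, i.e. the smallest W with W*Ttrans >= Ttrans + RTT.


Given: Ttrans = 2 ms, RTT = 100 ms (= 2 * Tprop, Tprop = 50 ms)
Time until first ACK returns = Ttrans + RTT = 2 + 100 = 102 ms
Need W * Ttrans >= Ttrans + RTT  ->  W >= (Ttrans + RTT) / Ttrans
(Ttrans + RTT) / Ttrans = 102 / 2 = 51
W_min = ceil(51) = 51

51


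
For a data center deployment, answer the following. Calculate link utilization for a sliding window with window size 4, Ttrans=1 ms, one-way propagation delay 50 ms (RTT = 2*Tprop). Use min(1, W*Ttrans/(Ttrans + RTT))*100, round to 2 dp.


Given: W = 4, Ttrans = 1 ms, RTT = 100 ms (= 2 * Tprop, Tprop = 50 ms)
Cycle time = Ttrans + RTT = 1 + 100 = 101 ms (first packet sent until its ACK returns)
W * Ttrans = 4 * 1 = 4 ms of sending per cycle
W * Ttrans / (Ttrans + RTT) = 4 / 101 = 0.039604
U = min(1, 0.039604) = 0.039604
U% = 3.96%

3.96


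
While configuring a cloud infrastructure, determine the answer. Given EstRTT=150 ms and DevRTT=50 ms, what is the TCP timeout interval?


Given: EstRTT = 150 ms, DevRTT = 50 ms
Timeout = EstRTT + 4 * DevRTT
4 * DevRTT = 4 * 50 = 200
Timeout = 150 + 200 = 350 ms

350


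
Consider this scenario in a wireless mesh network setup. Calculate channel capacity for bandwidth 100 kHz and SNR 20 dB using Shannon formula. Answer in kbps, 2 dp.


Given: B = 100 kHz, SNR = 20 dB
SNR linear = 10^(20/10) = 100
1 + SNR = 101
log2(101) = 6.6582114828
C = 100 * 1000 * 6.6582114828 = 665821.1483 bps
C = 665.821148 kbps -> 665.82 kbps (2 dp)

665.82


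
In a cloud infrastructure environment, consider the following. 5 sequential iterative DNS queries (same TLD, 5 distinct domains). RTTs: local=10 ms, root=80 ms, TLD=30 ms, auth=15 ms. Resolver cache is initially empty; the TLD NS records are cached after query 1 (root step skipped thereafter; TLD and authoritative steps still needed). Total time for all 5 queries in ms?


Lookup 1 (cold cache): local + root + TLD + auth = 10 + 80 + 30 + 15 = 135 ms
Lookups 2..5 (TLD NS cached -> skip root; new domain -> still ask TLD and auth): local + TLD + auth = 10 + 30 + 15 = 55 ms each
Remaining 4 lookups: 4 * 55 = 220 ms
Total = 135 + 220 = 355 ms

355


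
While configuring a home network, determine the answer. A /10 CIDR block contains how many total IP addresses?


Given: CIDR prefix /10
Host bits = 32 - 10 = 22
Total addresses = 2^22 = 4194304

4194304


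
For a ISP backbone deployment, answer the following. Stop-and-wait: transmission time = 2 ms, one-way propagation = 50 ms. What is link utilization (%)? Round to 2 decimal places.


Given: Ttrans = 2 ms, Tprop = 50 ms
RTT = 2 * Tprop = 2 * 50 = 100 ms
U = Ttrans / (Ttrans + RTT)
U = 2 / (2 + 100)
U = 2 / 102 = 0.019608
U% = 1.96%

1.96


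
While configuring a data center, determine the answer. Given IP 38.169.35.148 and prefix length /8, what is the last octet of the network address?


Given: IP = 38.169.35.148, prefix = /8
Subnet mask = 255.0.0.0
Last octet of IP: 148
Last octet of mask: 0
Network last octet = 148 AND 0 = 0

0


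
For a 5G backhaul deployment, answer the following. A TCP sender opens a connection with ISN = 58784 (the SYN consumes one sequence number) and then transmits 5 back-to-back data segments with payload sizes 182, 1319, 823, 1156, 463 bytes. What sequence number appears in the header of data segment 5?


The SYN occupies sequence number ISN = 58784, so the first data byte is ISN + 1 = 58785.
SEQ of data segment i = (ISN + 1) + sum of payload sizes of segments 1..i-1.
Segment 1: SEQ = 58785, payload = 182 bytes
Segment 2: SEQ = 58967, payload = 1319 bytes
Segment 3: SEQ = 60286, payload = 823 bytes
Segment 4: SEQ = 61109, payload = 1156 bytes
Segment 5: SEQ = 62265, payload = 463 bytes
SEQ of segment 5 = 58785 + 182 + 1319 + 823 + 1156 = 62265

62265


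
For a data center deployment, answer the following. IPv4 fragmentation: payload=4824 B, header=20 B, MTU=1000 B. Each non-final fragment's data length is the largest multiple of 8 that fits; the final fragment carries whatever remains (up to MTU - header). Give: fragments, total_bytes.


Max data per non-final fragment = floor((MTU - header)/8)*8 = floor((1000 - 20)/8)*8 = floor(980/8)*8 = 976 B
Final fragment needs no 8-byte alignment: it can carry up to MTU - header = 980 B
Non-final fragments needed = ceil((payload - 980) / 976) = ceil(3844/976) = ceil(3.9385) = 4
Number of fragments = 4 + 1 = 5
Fragment sizes (data): 4 * 976 B + 920 B (last, 920 <= 980 OK)
Total bytes sent = payload + n_frags * header = 4824 + 5*20 = 4824 + 100 = 4924 B

5, 4924


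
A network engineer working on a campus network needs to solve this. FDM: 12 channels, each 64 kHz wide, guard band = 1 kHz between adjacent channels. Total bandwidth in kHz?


Given: 12 channels, 64 kHz each, guard = 1 kHz
Channel bandwidth = 12 * 64 = 768 kHz
Guard bands = 11 gaps * 1 kHz = 11 kHz
Total = 768 + 11 = 779 kHz

779


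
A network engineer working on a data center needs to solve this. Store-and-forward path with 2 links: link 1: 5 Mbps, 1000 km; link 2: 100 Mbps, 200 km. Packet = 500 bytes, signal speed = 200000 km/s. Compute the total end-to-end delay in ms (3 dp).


Packet = 500 bytes = 4000 bits. Store-and-forward: sum (t_trans + t_prop) per link.
Link 1: t_trans = 4000/(5*10^6) s = 0.8000 ms; t_prop = 1000/200000 s = 5.0000 ms; subtotal = 5.8000 ms
Link 2: t_trans = 4000/(100*10^6) s = 0.0400 ms; t_prop = 200/200000 s = 1.0000 ms; subtotal = 1.0400 ms
End-to-end = 5.8000 + 1.0400 = 6.8400 ms -> 6.840 ms (3 dp)

6.840


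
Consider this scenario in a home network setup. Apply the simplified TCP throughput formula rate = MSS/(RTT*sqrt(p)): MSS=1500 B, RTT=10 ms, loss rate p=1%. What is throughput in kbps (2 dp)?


Given: MSS = 1500 bytes, RTT = 10 ms, loss = 1%
RTT in seconds = 10 / 1000 = 0.01
Loss rate = 1% = 0.01
sqrt(loss) = sqrt(0.01) = 0.1
Throughput (bytes/s) = 1500 / (0.01 * 0.1) = 1500000.0000
Throughput (kbps) = 1500000.0000 * 8 / 1000 = 12000.000000 -> 12000.00 kbps (2 dp)

12000.00


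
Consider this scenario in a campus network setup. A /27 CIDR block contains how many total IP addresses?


Given: CIDR prefix /27
Host bits = 32 - 27 = 5
Total addresses = 2^5 = 32

32


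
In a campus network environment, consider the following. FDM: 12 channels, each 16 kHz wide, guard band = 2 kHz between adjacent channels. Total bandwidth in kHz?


Given: 12 channels, 16 kHz each, guard = 2 kHz
Channel bandwidth = 12 * 16 = 192 kHz
Guard bands = 11 gaps * 2 kHz = 22 kHz
Total = 192 + 22 = 214 kHz

214


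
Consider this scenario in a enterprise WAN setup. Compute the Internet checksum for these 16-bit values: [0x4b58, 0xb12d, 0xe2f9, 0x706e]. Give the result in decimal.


Given words: [0x4b58, 0xb12d, 0xe2f9, 0x706e]
Step 1: Sum all words
Raw sum = 19288 + 45357 + 58105 + 28782 = 151532
Step 2: Fold carry: (20460 + 2) = 20462
One's complement = ~20462 & 0xFFFF = 45073

45073


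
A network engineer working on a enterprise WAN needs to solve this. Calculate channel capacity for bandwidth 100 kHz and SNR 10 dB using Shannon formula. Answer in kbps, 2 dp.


Given: B = 100 kHz, SNR = 10 dB
SNR linear = 10^(10/10) = 10
1 + SNR = 11
log2(11) = 3.4594316186
C = 100 * 1000 * 3.4594316186 = 345943.1619 bps
C = 345.943162 kbps -> 345.94 kbps (2 dp)

345.94


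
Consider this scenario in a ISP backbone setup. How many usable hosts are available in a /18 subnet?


Given: subnet mask /18
Host bits = 32 - 18 = 14
Total addresses = 2^14 = 16384
Usable hosts = 16384 - 2 (network + broadcast) = 16382

16382


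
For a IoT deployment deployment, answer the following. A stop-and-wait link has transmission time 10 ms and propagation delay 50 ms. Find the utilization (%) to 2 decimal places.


Given: Ttrans = 10 ms, Tprop = 50 ms
RTT = 2 * Tprop = 2 * 50 = 100 ms
U = Ttrans / (Ttrans + RTT)
U = 10 / (10 + 100)
U = 10 / 110 = 0.090909
U% = 9.09%

9.09


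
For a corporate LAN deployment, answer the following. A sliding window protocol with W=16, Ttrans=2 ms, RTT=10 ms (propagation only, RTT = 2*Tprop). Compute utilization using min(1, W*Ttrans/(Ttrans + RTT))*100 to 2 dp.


Given: W = 16, Ttrans = 2 ms, RTT = 10 ms (= 2 * Tprop, Tprop = 5 ms)
Cycle time = Ttrans + RTT = 2 + 10 = 12 ms (first packet sent until its ACK returns)
W * Ttrans = 16 * 2 = 32 ms of sending per cycle
W * Ttrans / (Ttrans + RTT) = 32 / 12 = 2.666667
U = min(1, 2.666667) = 1.000000
U% = 100.00%

100.00


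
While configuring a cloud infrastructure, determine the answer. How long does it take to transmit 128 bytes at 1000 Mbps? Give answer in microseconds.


Given: packet = 128 bytes, bandwidth = 1000 Mbps
Packet in bits = 128 * 8 = 1024 bits
Bandwidth = 1000 * 10^6 = 1000000000 bps
Time = 1024 / 1000000000 seconds
Time in us = 1024 * 10^6 / 1000000000 = 1.024

1.024


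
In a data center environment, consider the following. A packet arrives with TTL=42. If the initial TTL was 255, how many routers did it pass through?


Given: initial TTL = 255, received TTL = 42
Hops = initial TTL - received TTL
Hops = 255 - 42 = 213

213


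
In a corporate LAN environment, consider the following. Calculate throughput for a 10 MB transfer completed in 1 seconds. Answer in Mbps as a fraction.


Given: file = 10 MB, time = 1 s
File in Mb = 10 * 8 = 80 Mb
Throughput = 80 / 1 Mbps
Throughput = 80 Mbps

80


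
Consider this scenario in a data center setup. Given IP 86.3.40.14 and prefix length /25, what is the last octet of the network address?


Given: IP = 86.3.40.14, prefix = /25
Subnet mask = 255.255.255.128
Last octet of IP: 14
Last octet of mask: 128
Network last octet = 14 AND 128 = 0

0


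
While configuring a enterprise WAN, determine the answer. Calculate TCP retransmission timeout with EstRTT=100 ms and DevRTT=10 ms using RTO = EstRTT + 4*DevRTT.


Given: EstRTT = 100 ms, DevRTT = 10 ms
Timeout = EstRTT + 4 * DevRTT
4 * DevRTT = 4 * 10 = 40
Timeout = 100 + 40 = 140 ms

140


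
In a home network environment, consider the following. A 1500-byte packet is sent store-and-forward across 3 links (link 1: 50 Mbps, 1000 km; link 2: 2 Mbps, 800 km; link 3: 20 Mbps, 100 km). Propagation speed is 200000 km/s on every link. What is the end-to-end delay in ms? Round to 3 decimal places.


Packet = 1500 bytes = 12000 bits. Store-and-forward: sum (t_trans + t_prop) per link.
Link 1: t_trans = 12000/(50*10^6) s = 0.2400 ms; t_prop = 1000/200000 s = 5.0000 ms; subtotal = 5.2400 ms
Link 2: t_trans = 12000/(2*10^6) s = 6.0000 ms; t_prop = 800/200000 s = 4.0000 ms; subtotal = 10.0000 ms
Link 3: t_trans = 12000/(20*10^6) s = 0.6000 ms; t_prop = 100/200000 s = 0.5000 ms; subtotal = 1.1000 ms
End-to-end = 5.2400 + 10.0000 + 1.1000 = 16.3400 ms -> 16.340 ms (3 dp)

16.340


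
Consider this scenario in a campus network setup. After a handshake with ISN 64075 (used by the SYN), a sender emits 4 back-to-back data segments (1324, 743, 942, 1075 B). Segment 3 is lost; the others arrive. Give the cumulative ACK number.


SYN uses sequence number 64075; first data byte = ISN + 1 = 64076.
Segment 1: SEQ = 64076, len = 1324 B, covers [64076, 65399]
Segment 2: SEQ = 65400, len = 743 B, covers [65400, 66142]
Segment 3: SEQ = 66143, len = 942 B, covers [66143, 67084] [LOST]
Segment 4: SEQ = 67085, len = 1075 B, covers [67085, 68159]
In-order data received: bytes [64076, 66142] (segments 1..2).
Segment 3 missing -> gap begins at byte 66143; later segments buffered out of order.
Cumulative ACK = next expected in-order byte = 64076 + 1324 + 743 = 66143

66143


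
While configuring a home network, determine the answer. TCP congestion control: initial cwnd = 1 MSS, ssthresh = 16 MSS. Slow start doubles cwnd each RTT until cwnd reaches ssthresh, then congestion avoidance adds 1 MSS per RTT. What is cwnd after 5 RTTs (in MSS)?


RTT 0: cwnd = 1 MSS (initial)
RTT 1: cwnd = 2 MSS (slow start, doubled)
RTT 2: cwnd = 4 MSS (slow start, doubled)
RTT 3: cwnd = 8 MSS (slow start, doubled)
RTT 4: cwnd = 16 MSS (slow start, doubled)
RTT 5: cwnd = 17 MSS (congestion avoidance, +1)

17


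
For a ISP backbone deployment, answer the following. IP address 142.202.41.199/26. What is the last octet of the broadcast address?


Given: IP = 142.202.41.199, prefix = /26
Host bits = 32 - 26 = 6
Network last octet = 199 AND mask = 192
Host part size = 2^6 - 1 = 63
Broadcast last octet = 192 OR 63 = 255

255


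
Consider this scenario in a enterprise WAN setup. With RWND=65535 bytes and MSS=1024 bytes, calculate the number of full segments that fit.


Given: RWND = 65535 bytes, MSS = 1024 bytes
Full segments = floor(RWND / MSS)
Full segments = floor(65535 / 1024)
Full segments = floor(63.999) = 63

63


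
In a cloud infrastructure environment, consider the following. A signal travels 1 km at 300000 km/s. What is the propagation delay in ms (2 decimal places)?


Given: distance = 1 km, speed = 300000 km/s
Delay = distance / speed = 1 / 300000 seconds
Delay in ms = 1 * 1000 / 300000
Delay = 0.0033 ms
Rounded to 2 dp = 0.00 ms

0.00


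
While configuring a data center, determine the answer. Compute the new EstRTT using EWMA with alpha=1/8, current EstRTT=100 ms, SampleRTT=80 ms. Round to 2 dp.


Given: EstRTT = 100 ms, SampleRTT = 80 ms, alpha = 1/8
New EstRTT = (1 - alpha) * EstRTT + alpha * SampleRTT
(7/8) * 100 = 87.5
(1/8) * 80 = 10
New EstRTT = 87.5 + 10 = 97.5 ms -> 97.50 ms (2 dp)

97.50


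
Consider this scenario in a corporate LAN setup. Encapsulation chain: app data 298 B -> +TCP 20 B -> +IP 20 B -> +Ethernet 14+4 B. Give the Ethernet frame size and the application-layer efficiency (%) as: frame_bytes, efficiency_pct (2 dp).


TCP segment = 298 + 20 = 318 B
IP packet = 318 + 20 = 338 B
Ethernet frame = 338 + 14 + 4 = 356 B
Efficiency = app / frame = 298 / 356 = 0.837079 = 83.7079% -> 83.71% (2 dp)

356, 83.71


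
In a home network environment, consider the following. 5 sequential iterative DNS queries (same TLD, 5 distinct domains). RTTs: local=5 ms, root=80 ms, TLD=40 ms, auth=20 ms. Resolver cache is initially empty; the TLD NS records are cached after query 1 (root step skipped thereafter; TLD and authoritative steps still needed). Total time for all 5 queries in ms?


Lookup 1 (cold cache): local + root + TLD + auth = 5 + 80 + 40 + 20 = 145 ms
Lookups 2..5 (TLD NS cached -> skip root; new domain -> still ask TLD and auth): local + TLD + auth = 5 + 40 + 20 = 65 ms each
Remaining 4 lookups: 4 * 65 = 260 ms
Total = 145 + 260 = 405 ms

405


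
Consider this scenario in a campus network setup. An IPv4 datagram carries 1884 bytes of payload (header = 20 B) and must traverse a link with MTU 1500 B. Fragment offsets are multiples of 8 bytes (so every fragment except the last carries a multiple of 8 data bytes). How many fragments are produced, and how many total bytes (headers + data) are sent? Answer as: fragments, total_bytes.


Max data per non-final fragment = floor((MTU - header)/8)*8 = floor((1500 - 20)/8)*8 = floor(1480/8)*8 = 1480 B
Final fragment needs no 8-byte alignment: it can carry up to MTU - header = 1480 B
Non-final fragments needed = ceil((payload - 1480) / 1480) = ceil(404/1480) = ceil(0.2730) = 1
Number of fragments = 1 + 1 = 2
Fragment sizes (data): 1 * 1480 B + 404 B (last, 404 <= 1480 OK)
Total bytes sent = payload + n_frags * header = 1884 + 2*20 = 1884 + 40 = 1924 B

2, 1924


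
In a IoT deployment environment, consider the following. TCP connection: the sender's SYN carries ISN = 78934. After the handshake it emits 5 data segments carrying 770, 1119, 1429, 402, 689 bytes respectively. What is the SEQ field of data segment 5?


The SYN occupies sequence number ISN = 78934, so the first data byte is ISN + 1 = 78935.
SEQ of data segment i = (ISN + 1) + sum of payload sizes of segments 1..i-1.
Segment 1: SEQ = 78935, payload = 770 bytes
Segment 2: SEQ = 79705, payload = 1119 bytes
Segment 3: SEQ = 80824, payload = 1429 bytes
Segment 4: SEQ = 82253, payload = 402 bytes
Segment 5: SEQ = 82655, payload = 689 bytes
SEQ of segment 5 = 78935 + 770 + 1119 + 1429 + 402 = 82655

82655


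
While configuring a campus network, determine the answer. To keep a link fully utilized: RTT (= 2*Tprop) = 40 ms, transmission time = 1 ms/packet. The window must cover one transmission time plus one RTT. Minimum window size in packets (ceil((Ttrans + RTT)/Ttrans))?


Given: Ttrans = 1 ms, RTT = 40 ms (= 2 * Tprop, Tprop = 20 ms)
Time until first ACK returns = Ttrans + RTT = 1 + 40 = 41 ms
Need W * Ttrans >= Ttrans + RTT  ->  W >= (Ttrans + RTT) / Ttrans
(Ttrans + RTT) / Ttrans = 41 / 1 = 41
W_min = ceil(41) = 41

41


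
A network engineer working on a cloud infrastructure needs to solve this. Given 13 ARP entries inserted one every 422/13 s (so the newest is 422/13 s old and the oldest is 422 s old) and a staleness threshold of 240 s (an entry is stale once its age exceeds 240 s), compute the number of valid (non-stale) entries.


Ages are k * 422/13 s for k = 1..13 (spacing = 32.4615 s).
Entry k is valid iff k * 422/13 <= 240 iff k <= 13 * 240 / 422 = 7.3934
n_valid = floor(7.3934) = 7
(n_stale = 13 - 7 = 6)

7


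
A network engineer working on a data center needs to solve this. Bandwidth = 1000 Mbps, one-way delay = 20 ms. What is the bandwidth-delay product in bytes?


Given: bandwidth = 1000 Mbps, delay = 20 ms
BDP in bits = 1000 * 10^6 * 20 / 1000
BDP in bits = 20000000
BDP in bytes = 20000000 / 8 = 2500000

2500000


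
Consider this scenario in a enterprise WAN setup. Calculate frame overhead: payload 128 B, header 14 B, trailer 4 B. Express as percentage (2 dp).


Given: payload = 128 B, header = 14 B, trailer = 4 B
Overhead bytes = header + trailer = 14 + 4 = 18
Total frame = payload + overhead = 128 + 18 = 146
Overhead % = 18 / 146 * 100 = 12.3288% -> 12.33% (2 dp)

12.33


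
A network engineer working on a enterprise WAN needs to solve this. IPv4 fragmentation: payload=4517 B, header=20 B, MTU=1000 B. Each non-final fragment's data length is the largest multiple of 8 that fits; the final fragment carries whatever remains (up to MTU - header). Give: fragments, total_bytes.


Max data per non-final fragment = floor((MTU - header)/8)*8 = floor((1000 - 20)/8)*8 = floor(980/8)*8 = 976 B
Final fragment needs no 8-byte alignment: it can carry up to MTU - header = 980 B
Non-final fragments needed = ceil((payload - 980) / 976) = ceil(3537/976) = ceil(3.6240) = 4
Number of fragments = 4 + 1 = 5
Fragment sizes (data): 4 * 976 B + 613 B (last, 613 <= 980 OK)
Total bytes sent = payload + n_frags * header = 4517 + 5*20 = 4517 + 100 = 4617 B

5, 4617


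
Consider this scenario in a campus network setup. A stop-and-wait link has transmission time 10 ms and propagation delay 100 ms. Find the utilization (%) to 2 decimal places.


Given: Ttrans = 10 ms, Tprop = 100 ms
RTT = 2 * Tprop = 2 * 100 = 200 ms
U = Ttrans / (Ttrans + RTT)
U = 10 / (10 + 200)
U = 10 / 210 = 0.047619
U% = 4.76%

4.76


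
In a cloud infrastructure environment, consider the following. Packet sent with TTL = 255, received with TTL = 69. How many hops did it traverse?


Given: initial TTL = 255, received TTL = 69
Hops = initial TTL - received TTL
Hops = 255 - 69 = 186

186


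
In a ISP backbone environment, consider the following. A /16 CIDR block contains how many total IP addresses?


Given: CIDR prefix /16
Host bits = 32 - 16 = 16
Total addresses = 2^16 = 65536

65536


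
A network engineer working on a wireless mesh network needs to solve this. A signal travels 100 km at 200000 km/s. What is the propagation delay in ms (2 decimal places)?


Given: distance = 100 km, speed = 200000 km/s
Delay = distance / speed = 100 / 200000 seconds
Delay in ms = 100 * 1000 / 200000
Delay = 0.5000 ms
Rounded to 2 dp = 0.50 ms

0.50


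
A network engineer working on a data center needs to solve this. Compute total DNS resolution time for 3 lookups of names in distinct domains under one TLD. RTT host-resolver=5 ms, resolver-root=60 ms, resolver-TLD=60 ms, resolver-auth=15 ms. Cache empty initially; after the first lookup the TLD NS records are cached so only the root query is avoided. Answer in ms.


Lookup 1 (cold cache): local + root + TLD + auth = 5 + 60 + 60 + 15 = 140 ms
Lookups 2..3 (TLD NS cached -> skip root; new domain -> still ask TLD and auth): local + TLD + auth = 5 + 60 + 15 = 80 ms each
Remaining 2 lookups: 2 * 80 = 160 ms
Total = 140 + 160 = 300 ms

300


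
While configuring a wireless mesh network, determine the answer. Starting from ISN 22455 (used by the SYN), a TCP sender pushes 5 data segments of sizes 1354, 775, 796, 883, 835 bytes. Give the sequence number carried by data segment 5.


The SYN occupies sequence number ISN = 22455, so the first data byte is ISN + 1 = 22456.
SEQ of data segment i = (ISN + 1) + sum of payload sizes of segments 1..i-1.
Segment 1: SEQ = 22456, payload = 1354 bytes
Segment 2: SEQ = 23810, payload = 775 bytes
Segment 3: SEQ = 24585, payload = 796 bytes
Segment 4: SEQ = 25381, payload = 883 bytes
Segment 5: SEQ = 26264, payload = 835 bytes
SEQ of segment 5 = 22456 + 1354 + 775 + 796 + 883 = 26264

26264


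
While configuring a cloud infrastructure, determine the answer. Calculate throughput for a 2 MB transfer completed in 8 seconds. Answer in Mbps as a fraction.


Given: file = 2 MB, time = 8 s
File in Mb = 2 * 8 = 16 Mb
Throughput = 16 / 8 Mbps
Throughput = 2 Mbps

2


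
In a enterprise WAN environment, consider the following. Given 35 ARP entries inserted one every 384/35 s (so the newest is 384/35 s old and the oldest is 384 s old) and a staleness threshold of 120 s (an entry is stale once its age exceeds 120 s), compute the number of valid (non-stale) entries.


Ages are k * 384/35 s for k = 1..35 (spacing = 10.9714 s).
Entry k is valid iff k * 384/35 <= 120 iff k <= 35 * 120 / 384 = 10.9375
n_valid = floor(10.9375) = 10
(n_stale = 35 - 10 = 25)

10


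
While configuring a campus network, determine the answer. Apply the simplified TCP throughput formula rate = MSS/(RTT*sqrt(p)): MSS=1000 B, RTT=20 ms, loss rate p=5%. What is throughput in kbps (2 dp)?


Given: MSS = 1000 bytes, RTT = 20 ms, loss = 5%
RTT in seconds = 20 / 1000 = 0.02
Loss rate = 5% = 0.05
sqrt(loss) = sqrt(0.05) = 0.223606797750
Throughput (bytes/s) = 1000 / (0.02 * 0.223606797750) = 223606.7977
Throughput (kbps) = 223606.7977 * 8 / 1000 = 1788.854382 -> 1788.85 kbps (2 dp)

1788.85


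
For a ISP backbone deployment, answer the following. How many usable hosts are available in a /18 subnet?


Given: subnet mask /18
Host bits = 32 - 18 = 14
Total addresses = 2^14 = 16384
Usable hosts = 16384 - 2 (network + broadcast) = 16382

16382


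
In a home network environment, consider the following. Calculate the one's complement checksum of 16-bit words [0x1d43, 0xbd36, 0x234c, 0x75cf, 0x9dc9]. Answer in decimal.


Given words: [0x1d43, 0xbd36, 0x234c, 0x75cf, 0x9dc9]
Step 1: Sum all words
Raw sum = 7491 + 48438 + 9036 + 30159 + 40393 = 135517
Step 2: Fold carry: (4445 + 2) = 4447
One's complement = ~4447 & 0xFFFF = 61088

61088


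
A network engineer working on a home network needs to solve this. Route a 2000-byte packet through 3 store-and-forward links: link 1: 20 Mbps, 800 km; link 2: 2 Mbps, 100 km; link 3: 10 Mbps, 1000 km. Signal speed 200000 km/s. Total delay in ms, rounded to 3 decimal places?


Packet = 2000 bytes = 16000 bits. Store-and-forward: sum (t_trans + t_prop) per link.
Link 1: t_trans = 16000/(20*10^6) s = 0.8000 ms; t_prop = 800/200000 s = 4.0000 ms; subtotal = 4.8000 ms
Link 2: t_trans = 16000/(2*10^6) s = 8.0000 ms; t_prop = 100/200000 s = 0.5000 ms; subtotal = 8.5000 ms
Link 3: t_trans = 16000/(10*10^6) s = 1.6000 ms; t_prop = 1000/200000 s = 5.0000 ms; subtotal = 6.6000 ms
End-to-end = 4.8000 + 8.5000 + 6.6000 = 19.9000 ms -> 19.900 ms (3 dp)

19.900


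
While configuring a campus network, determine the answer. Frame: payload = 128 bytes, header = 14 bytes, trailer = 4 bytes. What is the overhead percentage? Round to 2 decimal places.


Given: payload = 128 B, header = 14 B, trailer = 4 B
Overhead bytes = header + trailer = 14 + 4 = 18
Total frame = payload + overhead = 128 + 18 = 146
Overhead % = 18 / 146 * 100 = 12.3288% -> 12.33% (2 dp)

12.33


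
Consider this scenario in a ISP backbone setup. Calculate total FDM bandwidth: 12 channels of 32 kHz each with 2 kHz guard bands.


Given: 12 channels, 32 kHz each, guard = 2 kHz
Channel bandwidth = 12 * 32 = 384 kHz
Guard bands = 11 gaps * 2 kHz = 22 kHz
Total = 384 + 22 = 406 kHz

406


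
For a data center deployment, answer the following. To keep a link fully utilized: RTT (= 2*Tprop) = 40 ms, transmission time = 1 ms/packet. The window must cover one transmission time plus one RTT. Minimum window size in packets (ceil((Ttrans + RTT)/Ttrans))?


Given: Ttrans = 1 ms, RTT = 40 ms (= 2 * Tprop, Tprop = 20 ms)
Time until first ACK returns = Ttrans + RTT = 1 + 40 = 41 ms
Need W * Ttrans >= Ttrans + RTT  ->  W >= (Ttrans + RTT) / Ttrans
(Ttrans + RTT) / Ttrans = 41 / 1 = 41
W_min = ceil(41) = 41

41


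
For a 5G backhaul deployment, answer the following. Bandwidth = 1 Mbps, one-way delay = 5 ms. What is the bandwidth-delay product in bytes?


Given: bandwidth = 1 Mbps, delay = 5 ms
BDP in bits = 1 * 10^6 * 5 / 1000
BDP in bits = 5000
BDP in bytes = 5000 / 8 = 625

625


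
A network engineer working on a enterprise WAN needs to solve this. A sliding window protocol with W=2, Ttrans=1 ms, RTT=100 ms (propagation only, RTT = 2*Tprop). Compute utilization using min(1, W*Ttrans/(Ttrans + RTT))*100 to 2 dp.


Given: W = 2, Ttrans = 1 ms, RTT = 100 ms (= 2 * Tprop, Tprop = 50 ms)
Cycle time = Ttrans + RTT = 1 + 100 = 101 ms (first packet sent until its ACK returns)
W * Ttrans = 2 * 1 = 2 ms of sending per cycle
W * Ttrans / (Ttrans + RTT) = 2 / 101 = 0.019802
U = min(1, 0.019802) = 0.019802
U% = 1.98%

1.98


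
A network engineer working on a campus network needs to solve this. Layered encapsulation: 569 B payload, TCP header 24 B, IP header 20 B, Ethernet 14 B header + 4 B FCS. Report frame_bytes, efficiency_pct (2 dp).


TCP segment = 569 + 24 = 593 B
IP packet = 593 + 20 = 613 B
Ethernet frame = 613 + 14 + 4 = 631 B
Efficiency = app / frame = 569 / 631 = 0.901743 = 90.1743% -> 90.17% (2 dp)

631, 90.17


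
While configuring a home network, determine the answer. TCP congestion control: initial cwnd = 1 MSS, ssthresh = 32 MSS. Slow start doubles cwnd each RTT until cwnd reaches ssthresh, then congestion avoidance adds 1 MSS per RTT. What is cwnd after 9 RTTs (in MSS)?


RTT 0: cwnd = 1 MSS (initial)
RTT 1: cwnd = 2 MSS (slow start, doubled)
RTT 2: cwnd = 4 MSS (slow start, doubled)
RTT 3: cwnd = 8 MSS (slow start, doubled)
RTT 4: cwnd = 16 MSS (slow start, doubled)
RTT 5: cwnd = 32 MSS (slow start, doubled)
RTT 6: cwnd = 33 MSS (congestion avoidance, +1)
RTT 7: cwnd = 34 MSS (congestion avoidance, +1)
RTT 8: cwnd = 35 MSS (congestion avoidance, +1)
RTT 9: cwnd = 36 MSS (congestion avoidance, +1)

36


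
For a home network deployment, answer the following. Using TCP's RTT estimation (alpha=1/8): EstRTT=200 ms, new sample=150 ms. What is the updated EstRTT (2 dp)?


Given: EstRTT = 200 ms, SampleRTT = 150 ms, alpha = 1/8
New EstRTT = (1 - alpha) * EstRTT + alpha * SampleRTT
(7/8) * 200 = 175
(1/8) * 150 = 18.75
New EstRTT = 175 + 18.75 = 193.75 ms -> 193.75 ms (2 dp)

193.75


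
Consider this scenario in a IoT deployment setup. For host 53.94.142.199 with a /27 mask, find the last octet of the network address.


Given: IP = 53.94.142.199, prefix = /27
Subnet mask = 255.255.255.224
Last octet of IP: 199
Last octet of mask: 224
Network last octet = 199 AND 224 = 192

192


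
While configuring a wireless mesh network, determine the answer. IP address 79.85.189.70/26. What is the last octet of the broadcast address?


Given: IP = 79.85.189.70, prefix = /26
Host bits = 32 - 26 = 6
Network last octet = 70 AND mask = 64
Host part size = 2^6 - 1 = 63
Broadcast last octet = 64 OR 63 = 127

127


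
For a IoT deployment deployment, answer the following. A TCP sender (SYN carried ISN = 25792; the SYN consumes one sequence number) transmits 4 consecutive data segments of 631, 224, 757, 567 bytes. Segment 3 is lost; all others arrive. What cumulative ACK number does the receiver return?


SYN uses sequence number 25792; first data byte = ISN + 1 = 25793.
Segment 1: SEQ = 25793, len = 631 B, covers [25793, 26423]
Segment 2: SEQ = 26424, len = 224 B, covers [26424, 26647]
Segment 3: SEQ = 26648, len = 757 B, covers [26648, 27404] [LOST]
Segment 4: SEQ = 27405, len = 567 B, covers [27405, 27971]
In-order data received: bytes [25793, 26647] (segments 1..2).
Segment 3 missing -> gap begins at byte 26648; later segments buffered out of order.
Cumulative ACK = next expected in-order byte = 25793 + 631 + 224 = 26648

26648


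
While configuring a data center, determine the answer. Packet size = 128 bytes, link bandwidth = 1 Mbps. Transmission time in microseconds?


Given: packet = 128 bytes, bandwidth = 1 Mbps
Packet in bits = 128 * 8 = 1024 bits
Bandwidth = 1 * 10^6 = 1000000 bps
Time = 1024 / 1000000 seconds
Time in us = 1024 * 10^6 / 1000000 = 1024

1024


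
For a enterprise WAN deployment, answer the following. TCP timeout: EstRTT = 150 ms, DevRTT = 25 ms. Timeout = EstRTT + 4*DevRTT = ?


Given: EstRTT = 150 ms, DevRTT = 25 ms
Timeout = EstRTT + 4 * DevRTT
4 * DevRTT = 4 * 25 = 100
Timeout = 150 + 100 = 250 ms

250


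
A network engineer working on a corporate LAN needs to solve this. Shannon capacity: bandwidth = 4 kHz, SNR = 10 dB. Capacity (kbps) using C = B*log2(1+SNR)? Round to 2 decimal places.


Given: B = 4 kHz, SNR = 10 dB
SNR linear = 10^(10/10) = 10
1 + SNR = 11
log2(11) = 3.4594316186
C = 4 * 1000 * 3.4594316186 = 13837.7265 bps
C = 13.837726 kbps -> 13.84 kbps (2 dp)

13.84


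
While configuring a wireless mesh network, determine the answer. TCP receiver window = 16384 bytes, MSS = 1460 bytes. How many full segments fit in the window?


Given: RWND = 16384 bytes, MSS = 1460 bytes
Full segments = floor(RWND / MSS)
Full segments = floor(16384 / 1460)
Full segments = floor(11.2219) = 11

11


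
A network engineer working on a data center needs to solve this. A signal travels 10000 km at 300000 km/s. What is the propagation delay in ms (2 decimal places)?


Given: distance = 10000 km, speed = 300000 km/s
Delay = distance / speed = 10000 / 300000 seconds
Delay in ms = 10000 * 1000 / 300000
Delay = 33.3333 ms
Rounded to 2 dp = 33.33 ms

33.33


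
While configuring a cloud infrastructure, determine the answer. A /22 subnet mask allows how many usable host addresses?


Given: subnet mask /22
Host bits = 32 - 22 = 10
Total addresses = 2^10 = 1024
Usable hosts = 1024 - 2 (network + broadcast) = 1022

1022


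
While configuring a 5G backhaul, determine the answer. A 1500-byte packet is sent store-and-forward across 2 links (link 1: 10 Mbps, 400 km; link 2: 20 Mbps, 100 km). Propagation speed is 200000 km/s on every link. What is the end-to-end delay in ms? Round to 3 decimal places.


Packet = 1500 bytes = 12000 bits. Store-and-forward: sum (t_trans + t_prop) per link.
Link 1: t_trans = 12000/(10*10^6) s = 1.2000 ms; t_prop = 400/200000 s = 2.0000 ms; subtotal = 3.2000 ms
Link 2: t_trans = 12000/(20*10^6) s = 0.6000 ms; t_prop = 100/200000 s = 0.5000 ms; subtotal = 1.1000 ms
End-to-end = 3.2000 + 1.1000 = 4.3000 ms -> 4.300 ms (3 dp)

4.300
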